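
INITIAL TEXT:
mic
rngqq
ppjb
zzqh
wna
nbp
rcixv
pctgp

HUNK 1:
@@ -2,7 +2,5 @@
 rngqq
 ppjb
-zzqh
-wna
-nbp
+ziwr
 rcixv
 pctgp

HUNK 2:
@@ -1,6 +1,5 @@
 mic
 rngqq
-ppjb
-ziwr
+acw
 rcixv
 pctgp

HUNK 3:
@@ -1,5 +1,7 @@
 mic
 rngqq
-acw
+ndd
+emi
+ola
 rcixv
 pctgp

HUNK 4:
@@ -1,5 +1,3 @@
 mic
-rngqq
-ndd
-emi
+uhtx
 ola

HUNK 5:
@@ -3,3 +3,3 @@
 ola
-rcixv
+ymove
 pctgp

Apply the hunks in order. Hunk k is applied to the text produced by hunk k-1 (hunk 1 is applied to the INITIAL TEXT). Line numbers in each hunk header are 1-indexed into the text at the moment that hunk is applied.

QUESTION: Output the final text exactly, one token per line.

Hunk 1: at line 2 remove [zzqh,wna,nbp] add [ziwr] -> 6 lines: mic rngqq ppjb ziwr rcixv pctgp
Hunk 2: at line 1 remove [ppjb,ziwr] add [acw] -> 5 lines: mic rngqq acw rcixv pctgp
Hunk 3: at line 1 remove [acw] add [ndd,emi,ola] -> 7 lines: mic rngqq ndd emi ola rcixv pctgp
Hunk 4: at line 1 remove [rngqq,ndd,emi] add [uhtx] -> 5 lines: mic uhtx ola rcixv pctgp
Hunk 5: at line 3 remove [rcixv] add [ymove] -> 5 lines: mic uhtx ola ymove pctgp

Answer: mic
uhtx
ola
ymove
pctgp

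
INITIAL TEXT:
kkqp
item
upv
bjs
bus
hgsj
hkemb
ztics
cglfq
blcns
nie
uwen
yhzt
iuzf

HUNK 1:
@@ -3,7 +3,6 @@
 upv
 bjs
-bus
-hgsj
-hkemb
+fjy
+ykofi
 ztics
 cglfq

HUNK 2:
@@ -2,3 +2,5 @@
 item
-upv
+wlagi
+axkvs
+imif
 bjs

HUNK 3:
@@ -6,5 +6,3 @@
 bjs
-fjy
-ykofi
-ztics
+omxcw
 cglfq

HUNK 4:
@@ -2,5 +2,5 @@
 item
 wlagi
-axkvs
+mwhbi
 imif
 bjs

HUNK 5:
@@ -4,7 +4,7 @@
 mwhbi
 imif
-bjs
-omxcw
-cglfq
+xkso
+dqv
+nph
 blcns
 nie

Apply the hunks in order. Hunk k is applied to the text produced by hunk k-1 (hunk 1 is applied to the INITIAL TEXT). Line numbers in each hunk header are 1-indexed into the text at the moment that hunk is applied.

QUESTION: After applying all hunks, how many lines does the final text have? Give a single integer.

Answer: 13

Derivation:
Hunk 1: at line 3 remove [bus,hgsj,hkemb] add [fjy,ykofi] -> 13 lines: kkqp item upv bjs fjy ykofi ztics cglfq blcns nie uwen yhzt iuzf
Hunk 2: at line 2 remove [upv] add [wlagi,axkvs,imif] -> 15 lines: kkqp item wlagi axkvs imif bjs fjy ykofi ztics cglfq blcns nie uwen yhzt iuzf
Hunk 3: at line 6 remove [fjy,ykofi,ztics] add [omxcw] -> 13 lines: kkqp item wlagi axkvs imif bjs omxcw cglfq blcns nie uwen yhzt iuzf
Hunk 4: at line 2 remove [axkvs] add [mwhbi] -> 13 lines: kkqp item wlagi mwhbi imif bjs omxcw cglfq blcns nie uwen yhzt iuzf
Hunk 5: at line 4 remove [bjs,omxcw,cglfq] add [xkso,dqv,nph] -> 13 lines: kkqp item wlagi mwhbi imif xkso dqv nph blcns nie uwen yhzt iuzf
Final line count: 13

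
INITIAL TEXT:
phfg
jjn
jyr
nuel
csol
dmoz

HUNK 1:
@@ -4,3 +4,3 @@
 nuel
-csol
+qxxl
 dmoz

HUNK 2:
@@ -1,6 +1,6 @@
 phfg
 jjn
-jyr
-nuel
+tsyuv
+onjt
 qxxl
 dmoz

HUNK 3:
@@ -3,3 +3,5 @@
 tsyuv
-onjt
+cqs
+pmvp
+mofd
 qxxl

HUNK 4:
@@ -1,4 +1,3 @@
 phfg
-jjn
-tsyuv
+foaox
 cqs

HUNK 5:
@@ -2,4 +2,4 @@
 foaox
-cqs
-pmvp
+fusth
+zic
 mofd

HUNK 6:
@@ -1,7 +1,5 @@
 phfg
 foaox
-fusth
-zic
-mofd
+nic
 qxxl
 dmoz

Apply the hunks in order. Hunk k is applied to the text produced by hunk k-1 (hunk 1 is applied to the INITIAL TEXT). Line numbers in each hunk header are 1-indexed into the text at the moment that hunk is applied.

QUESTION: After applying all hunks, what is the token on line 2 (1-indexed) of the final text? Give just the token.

Answer: foaox

Derivation:
Hunk 1: at line 4 remove [csol] add [qxxl] -> 6 lines: phfg jjn jyr nuel qxxl dmoz
Hunk 2: at line 1 remove [jyr,nuel] add [tsyuv,onjt] -> 6 lines: phfg jjn tsyuv onjt qxxl dmoz
Hunk 3: at line 3 remove [onjt] add [cqs,pmvp,mofd] -> 8 lines: phfg jjn tsyuv cqs pmvp mofd qxxl dmoz
Hunk 4: at line 1 remove [jjn,tsyuv] add [foaox] -> 7 lines: phfg foaox cqs pmvp mofd qxxl dmoz
Hunk 5: at line 2 remove [cqs,pmvp] add [fusth,zic] -> 7 lines: phfg foaox fusth zic mofd qxxl dmoz
Hunk 6: at line 1 remove [fusth,zic,mofd] add [nic] -> 5 lines: phfg foaox nic qxxl dmoz
Final line 2: foaox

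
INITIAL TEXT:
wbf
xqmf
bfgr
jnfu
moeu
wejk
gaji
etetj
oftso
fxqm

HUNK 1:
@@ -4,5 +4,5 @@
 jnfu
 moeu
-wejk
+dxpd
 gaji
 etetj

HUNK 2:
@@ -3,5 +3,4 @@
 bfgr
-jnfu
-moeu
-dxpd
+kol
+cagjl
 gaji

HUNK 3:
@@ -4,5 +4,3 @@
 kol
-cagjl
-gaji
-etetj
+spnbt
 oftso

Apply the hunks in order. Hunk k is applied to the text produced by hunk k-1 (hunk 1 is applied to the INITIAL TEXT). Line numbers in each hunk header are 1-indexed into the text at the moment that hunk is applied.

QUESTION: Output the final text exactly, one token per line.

Hunk 1: at line 4 remove [wejk] add [dxpd] -> 10 lines: wbf xqmf bfgr jnfu moeu dxpd gaji etetj oftso fxqm
Hunk 2: at line 3 remove [jnfu,moeu,dxpd] add [kol,cagjl] -> 9 lines: wbf xqmf bfgr kol cagjl gaji etetj oftso fxqm
Hunk 3: at line 4 remove [cagjl,gaji,etetj] add [spnbt] -> 7 lines: wbf xqmf bfgr kol spnbt oftso fxqm

Answer: wbf
xqmf
bfgr
kol
spnbt
oftso
fxqm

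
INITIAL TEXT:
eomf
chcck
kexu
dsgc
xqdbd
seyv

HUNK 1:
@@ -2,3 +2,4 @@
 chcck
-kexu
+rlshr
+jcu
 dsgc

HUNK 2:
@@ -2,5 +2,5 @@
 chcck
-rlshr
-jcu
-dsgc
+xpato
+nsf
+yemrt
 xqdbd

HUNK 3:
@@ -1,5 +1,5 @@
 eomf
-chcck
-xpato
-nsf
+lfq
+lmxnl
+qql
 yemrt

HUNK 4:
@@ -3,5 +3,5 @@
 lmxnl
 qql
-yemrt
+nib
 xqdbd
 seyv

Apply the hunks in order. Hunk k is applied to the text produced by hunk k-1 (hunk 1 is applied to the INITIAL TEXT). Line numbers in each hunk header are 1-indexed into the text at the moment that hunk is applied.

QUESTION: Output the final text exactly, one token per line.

Hunk 1: at line 2 remove [kexu] add [rlshr,jcu] -> 7 lines: eomf chcck rlshr jcu dsgc xqdbd seyv
Hunk 2: at line 2 remove [rlshr,jcu,dsgc] add [xpato,nsf,yemrt] -> 7 lines: eomf chcck xpato nsf yemrt xqdbd seyv
Hunk 3: at line 1 remove [chcck,xpato,nsf] add [lfq,lmxnl,qql] -> 7 lines: eomf lfq lmxnl qql yemrt xqdbd seyv
Hunk 4: at line 3 remove [yemrt] add [nib] -> 7 lines: eomf lfq lmxnl qql nib xqdbd seyv

Answer: eomf
lfq
lmxnl
qql
nib
xqdbd
seyv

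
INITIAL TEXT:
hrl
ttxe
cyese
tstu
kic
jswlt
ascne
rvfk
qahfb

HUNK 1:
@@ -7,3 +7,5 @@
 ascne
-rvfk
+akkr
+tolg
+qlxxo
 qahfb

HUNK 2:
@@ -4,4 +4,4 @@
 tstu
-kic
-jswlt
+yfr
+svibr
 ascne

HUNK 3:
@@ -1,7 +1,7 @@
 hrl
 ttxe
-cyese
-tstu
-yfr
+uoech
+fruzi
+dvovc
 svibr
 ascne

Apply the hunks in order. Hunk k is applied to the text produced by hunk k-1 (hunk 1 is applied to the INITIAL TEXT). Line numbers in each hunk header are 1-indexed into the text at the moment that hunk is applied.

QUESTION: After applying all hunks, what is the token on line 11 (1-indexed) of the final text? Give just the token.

Answer: qahfb

Derivation:
Hunk 1: at line 7 remove [rvfk] add [akkr,tolg,qlxxo] -> 11 lines: hrl ttxe cyese tstu kic jswlt ascne akkr tolg qlxxo qahfb
Hunk 2: at line 4 remove [kic,jswlt] add [yfr,svibr] -> 11 lines: hrl ttxe cyese tstu yfr svibr ascne akkr tolg qlxxo qahfb
Hunk 3: at line 1 remove [cyese,tstu,yfr] add [uoech,fruzi,dvovc] -> 11 lines: hrl ttxe uoech fruzi dvovc svibr ascne akkr tolg qlxxo qahfb
Final line 11: qahfb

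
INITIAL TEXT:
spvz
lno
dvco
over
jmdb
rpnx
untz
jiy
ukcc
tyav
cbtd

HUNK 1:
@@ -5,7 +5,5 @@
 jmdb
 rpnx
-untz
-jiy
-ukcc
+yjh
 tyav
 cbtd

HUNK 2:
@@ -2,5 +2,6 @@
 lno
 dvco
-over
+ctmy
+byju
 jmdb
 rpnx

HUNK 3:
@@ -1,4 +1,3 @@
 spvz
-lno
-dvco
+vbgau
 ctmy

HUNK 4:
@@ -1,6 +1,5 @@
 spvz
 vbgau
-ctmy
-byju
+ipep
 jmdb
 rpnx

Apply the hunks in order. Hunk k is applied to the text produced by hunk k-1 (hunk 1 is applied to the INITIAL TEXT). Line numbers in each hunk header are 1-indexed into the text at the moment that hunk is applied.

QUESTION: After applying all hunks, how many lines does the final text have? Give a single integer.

Hunk 1: at line 5 remove [untz,jiy,ukcc] add [yjh] -> 9 lines: spvz lno dvco over jmdb rpnx yjh tyav cbtd
Hunk 2: at line 2 remove [over] add [ctmy,byju] -> 10 lines: spvz lno dvco ctmy byju jmdb rpnx yjh tyav cbtd
Hunk 3: at line 1 remove [lno,dvco] add [vbgau] -> 9 lines: spvz vbgau ctmy byju jmdb rpnx yjh tyav cbtd
Hunk 4: at line 1 remove [ctmy,byju] add [ipep] -> 8 lines: spvz vbgau ipep jmdb rpnx yjh tyav cbtd
Final line count: 8

Answer: 8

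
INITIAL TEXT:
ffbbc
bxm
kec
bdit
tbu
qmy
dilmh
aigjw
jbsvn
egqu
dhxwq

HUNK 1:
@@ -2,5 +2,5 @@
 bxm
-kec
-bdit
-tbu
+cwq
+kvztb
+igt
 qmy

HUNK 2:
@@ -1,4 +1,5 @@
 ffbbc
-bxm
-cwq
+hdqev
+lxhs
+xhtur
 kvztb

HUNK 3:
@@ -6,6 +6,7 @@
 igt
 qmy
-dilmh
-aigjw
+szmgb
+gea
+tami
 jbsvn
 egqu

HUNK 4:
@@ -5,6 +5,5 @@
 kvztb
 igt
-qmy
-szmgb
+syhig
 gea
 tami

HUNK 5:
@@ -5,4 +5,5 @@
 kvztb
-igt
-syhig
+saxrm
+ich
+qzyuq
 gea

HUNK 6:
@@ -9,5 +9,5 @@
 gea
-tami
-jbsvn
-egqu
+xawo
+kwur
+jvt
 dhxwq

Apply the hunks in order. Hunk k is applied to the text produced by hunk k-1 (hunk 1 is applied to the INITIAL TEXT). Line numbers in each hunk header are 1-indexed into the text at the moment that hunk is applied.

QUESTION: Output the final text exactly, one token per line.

Hunk 1: at line 2 remove [kec,bdit,tbu] add [cwq,kvztb,igt] -> 11 lines: ffbbc bxm cwq kvztb igt qmy dilmh aigjw jbsvn egqu dhxwq
Hunk 2: at line 1 remove [bxm,cwq] add [hdqev,lxhs,xhtur] -> 12 lines: ffbbc hdqev lxhs xhtur kvztb igt qmy dilmh aigjw jbsvn egqu dhxwq
Hunk 3: at line 6 remove [dilmh,aigjw] add [szmgb,gea,tami] -> 13 lines: ffbbc hdqev lxhs xhtur kvztb igt qmy szmgb gea tami jbsvn egqu dhxwq
Hunk 4: at line 5 remove [qmy,szmgb] add [syhig] -> 12 lines: ffbbc hdqev lxhs xhtur kvztb igt syhig gea tami jbsvn egqu dhxwq
Hunk 5: at line 5 remove [igt,syhig] add [saxrm,ich,qzyuq] -> 13 lines: ffbbc hdqev lxhs xhtur kvztb saxrm ich qzyuq gea tami jbsvn egqu dhxwq
Hunk 6: at line 9 remove [tami,jbsvn,egqu] add [xawo,kwur,jvt] -> 13 lines: ffbbc hdqev lxhs xhtur kvztb saxrm ich qzyuq gea xawo kwur jvt dhxwq

Answer: ffbbc
hdqev
lxhs
xhtur
kvztb
saxrm
ich
qzyuq
gea
xawo
kwur
jvt
dhxwq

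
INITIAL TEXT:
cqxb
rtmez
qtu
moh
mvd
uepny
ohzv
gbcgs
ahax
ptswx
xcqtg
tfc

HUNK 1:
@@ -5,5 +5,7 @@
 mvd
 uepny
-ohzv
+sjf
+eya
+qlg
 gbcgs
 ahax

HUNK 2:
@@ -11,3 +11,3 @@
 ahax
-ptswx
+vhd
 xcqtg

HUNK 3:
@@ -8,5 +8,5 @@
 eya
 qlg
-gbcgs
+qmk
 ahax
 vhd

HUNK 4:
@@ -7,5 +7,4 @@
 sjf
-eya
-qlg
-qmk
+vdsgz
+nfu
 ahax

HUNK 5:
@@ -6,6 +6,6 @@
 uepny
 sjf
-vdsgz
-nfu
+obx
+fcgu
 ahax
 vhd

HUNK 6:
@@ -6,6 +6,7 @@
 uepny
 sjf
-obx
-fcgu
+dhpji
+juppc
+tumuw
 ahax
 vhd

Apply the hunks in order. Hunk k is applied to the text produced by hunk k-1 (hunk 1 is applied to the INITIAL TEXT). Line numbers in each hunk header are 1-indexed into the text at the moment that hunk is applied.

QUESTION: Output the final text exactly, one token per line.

Answer: cqxb
rtmez
qtu
moh
mvd
uepny
sjf
dhpji
juppc
tumuw
ahax
vhd
xcqtg
tfc

Derivation:
Hunk 1: at line 5 remove [ohzv] add [sjf,eya,qlg] -> 14 lines: cqxb rtmez qtu moh mvd uepny sjf eya qlg gbcgs ahax ptswx xcqtg tfc
Hunk 2: at line 11 remove [ptswx] add [vhd] -> 14 lines: cqxb rtmez qtu moh mvd uepny sjf eya qlg gbcgs ahax vhd xcqtg tfc
Hunk 3: at line 8 remove [gbcgs] add [qmk] -> 14 lines: cqxb rtmez qtu moh mvd uepny sjf eya qlg qmk ahax vhd xcqtg tfc
Hunk 4: at line 7 remove [eya,qlg,qmk] add [vdsgz,nfu] -> 13 lines: cqxb rtmez qtu moh mvd uepny sjf vdsgz nfu ahax vhd xcqtg tfc
Hunk 5: at line 6 remove [vdsgz,nfu] add [obx,fcgu] -> 13 lines: cqxb rtmez qtu moh mvd uepny sjf obx fcgu ahax vhd xcqtg tfc
Hunk 6: at line 6 remove [obx,fcgu] add [dhpji,juppc,tumuw] -> 14 lines: cqxb rtmez qtu moh mvd uepny sjf dhpji juppc tumuw ahax vhd xcqtg tfc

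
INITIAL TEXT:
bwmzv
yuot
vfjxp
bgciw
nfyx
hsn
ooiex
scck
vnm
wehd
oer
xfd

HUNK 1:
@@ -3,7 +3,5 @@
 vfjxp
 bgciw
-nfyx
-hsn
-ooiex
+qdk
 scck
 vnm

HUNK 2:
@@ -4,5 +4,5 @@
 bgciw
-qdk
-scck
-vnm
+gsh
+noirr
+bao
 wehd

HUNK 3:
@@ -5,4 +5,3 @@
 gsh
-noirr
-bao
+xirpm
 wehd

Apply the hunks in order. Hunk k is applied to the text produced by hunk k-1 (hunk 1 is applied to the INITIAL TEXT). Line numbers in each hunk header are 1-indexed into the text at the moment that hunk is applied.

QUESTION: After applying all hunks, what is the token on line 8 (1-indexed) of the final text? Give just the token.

Hunk 1: at line 3 remove [nfyx,hsn,ooiex] add [qdk] -> 10 lines: bwmzv yuot vfjxp bgciw qdk scck vnm wehd oer xfd
Hunk 2: at line 4 remove [qdk,scck,vnm] add [gsh,noirr,bao] -> 10 lines: bwmzv yuot vfjxp bgciw gsh noirr bao wehd oer xfd
Hunk 3: at line 5 remove [noirr,bao] add [xirpm] -> 9 lines: bwmzv yuot vfjxp bgciw gsh xirpm wehd oer xfd
Final line 8: oer

Answer: oer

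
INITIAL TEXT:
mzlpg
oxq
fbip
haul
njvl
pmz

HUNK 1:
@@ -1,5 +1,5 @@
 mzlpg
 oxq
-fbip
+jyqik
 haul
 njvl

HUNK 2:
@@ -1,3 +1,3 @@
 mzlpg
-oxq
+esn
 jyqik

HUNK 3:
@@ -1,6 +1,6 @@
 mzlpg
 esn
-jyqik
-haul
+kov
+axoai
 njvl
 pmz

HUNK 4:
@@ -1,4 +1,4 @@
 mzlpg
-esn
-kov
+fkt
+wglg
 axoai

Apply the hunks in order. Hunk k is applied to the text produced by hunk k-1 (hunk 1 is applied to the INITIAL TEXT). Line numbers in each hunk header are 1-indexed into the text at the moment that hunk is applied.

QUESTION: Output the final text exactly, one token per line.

Answer: mzlpg
fkt
wglg
axoai
njvl
pmz

Derivation:
Hunk 1: at line 1 remove [fbip] add [jyqik] -> 6 lines: mzlpg oxq jyqik haul njvl pmz
Hunk 2: at line 1 remove [oxq] add [esn] -> 6 lines: mzlpg esn jyqik haul njvl pmz
Hunk 3: at line 1 remove [jyqik,haul] add [kov,axoai] -> 6 lines: mzlpg esn kov axoai njvl pmz
Hunk 4: at line 1 remove [esn,kov] add [fkt,wglg] -> 6 lines: mzlpg fkt wglg axoai njvl pmz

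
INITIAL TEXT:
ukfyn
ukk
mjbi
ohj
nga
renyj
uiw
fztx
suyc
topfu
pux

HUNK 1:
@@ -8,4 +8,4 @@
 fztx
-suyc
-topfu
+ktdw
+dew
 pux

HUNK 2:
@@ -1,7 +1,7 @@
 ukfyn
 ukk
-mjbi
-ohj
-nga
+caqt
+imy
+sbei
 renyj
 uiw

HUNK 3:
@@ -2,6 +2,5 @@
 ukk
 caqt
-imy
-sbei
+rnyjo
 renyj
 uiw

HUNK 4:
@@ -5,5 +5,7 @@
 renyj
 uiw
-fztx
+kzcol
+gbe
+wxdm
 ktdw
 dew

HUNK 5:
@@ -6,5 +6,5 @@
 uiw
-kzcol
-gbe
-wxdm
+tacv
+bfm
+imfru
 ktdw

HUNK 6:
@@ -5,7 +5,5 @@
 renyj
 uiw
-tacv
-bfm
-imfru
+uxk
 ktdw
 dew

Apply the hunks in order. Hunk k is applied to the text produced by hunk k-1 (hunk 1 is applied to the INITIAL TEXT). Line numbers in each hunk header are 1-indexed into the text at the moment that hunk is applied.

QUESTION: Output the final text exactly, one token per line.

Hunk 1: at line 8 remove [suyc,topfu] add [ktdw,dew] -> 11 lines: ukfyn ukk mjbi ohj nga renyj uiw fztx ktdw dew pux
Hunk 2: at line 1 remove [mjbi,ohj,nga] add [caqt,imy,sbei] -> 11 lines: ukfyn ukk caqt imy sbei renyj uiw fztx ktdw dew pux
Hunk 3: at line 2 remove [imy,sbei] add [rnyjo] -> 10 lines: ukfyn ukk caqt rnyjo renyj uiw fztx ktdw dew pux
Hunk 4: at line 5 remove [fztx] add [kzcol,gbe,wxdm] -> 12 lines: ukfyn ukk caqt rnyjo renyj uiw kzcol gbe wxdm ktdw dew pux
Hunk 5: at line 6 remove [kzcol,gbe,wxdm] add [tacv,bfm,imfru] -> 12 lines: ukfyn ukk caqt rnyjo renyj uiw tacv bfm imfru ktdw dew pux
Hunk 6: at line 5 remove [tacv,bfm,imfru] add [uxk] -> 10 lines: ukfyn ukk caqt rnyjo renyj uiw uxk ktdw dew pux

Answer: ukfyn
ukk
caqt
rnyjo
renyj
uiw
uxk
ktdw
dew
pux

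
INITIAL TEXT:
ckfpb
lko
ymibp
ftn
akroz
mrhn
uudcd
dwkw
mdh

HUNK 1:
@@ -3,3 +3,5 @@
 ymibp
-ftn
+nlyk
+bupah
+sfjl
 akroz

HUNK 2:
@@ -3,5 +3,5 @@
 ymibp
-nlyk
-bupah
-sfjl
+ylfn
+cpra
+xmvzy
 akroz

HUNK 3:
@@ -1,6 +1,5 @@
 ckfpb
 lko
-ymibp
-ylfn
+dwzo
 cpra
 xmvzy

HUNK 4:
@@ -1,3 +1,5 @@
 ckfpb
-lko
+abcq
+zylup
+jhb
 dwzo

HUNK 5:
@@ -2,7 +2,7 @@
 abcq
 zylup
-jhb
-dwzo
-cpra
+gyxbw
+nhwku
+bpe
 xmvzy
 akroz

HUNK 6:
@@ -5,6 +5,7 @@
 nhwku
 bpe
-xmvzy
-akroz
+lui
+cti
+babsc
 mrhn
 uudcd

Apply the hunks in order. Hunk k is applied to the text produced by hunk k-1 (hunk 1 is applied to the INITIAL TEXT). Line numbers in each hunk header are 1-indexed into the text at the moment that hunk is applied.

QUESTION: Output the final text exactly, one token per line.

Answer: ckfpb
abcq
zylup
gyxbw
nhwku
bpe
lui
cti
babsc
mrhn
uudcd
dwkw
mdh

Derivation:
Hunk 1: at line 3 remove [ftn] add [nlyk,bupah,sfjl] -> 11 lines: ckfpb lko ymibp nlyk bupah sfjl akroz mrhn uudcd dwkw mdh
Hunk 2: at line 3 remove [nlyk,bupah,sfjl] add [ylfn,cpra,xmvzy] -> 11 lines: ckfpb lko ymibp ylfn cpra xmvzy akroz mrhn uudcd dwkw mdh
Hunk 3: at line 1 remove [ymibp,ylfn] add [dwzo] -> 10 lines: ckfpb lko dwzo cpra xmvzy akroz mrhn uudcd dwkw mdh
Hunk 4: at line 1 remove [lko] add [abcq,zylup,jhb] -> 12 lines: ckfpb abcq zylup jhb dwzo cpra xmvzy akroz mrhn uudcd dwkw mdh
Hunk 5: at line 2 remove [jhb,dwzo,cpra] add [gyxbw,nhwku,bpe] -> 12 lines: ckfpb abcq zylup gyxbw nhwku bpe xmvzy akroz mrhn uudcd dwkw mdh
Hunk 6: at line 5 remove [xmvzy,akroz] add [lui,cti,babsc] -> 13 lines: ckfpb abcq zylup gyxbw nhwku bpe lui cti babsc mrhn uudcd dwkw mdh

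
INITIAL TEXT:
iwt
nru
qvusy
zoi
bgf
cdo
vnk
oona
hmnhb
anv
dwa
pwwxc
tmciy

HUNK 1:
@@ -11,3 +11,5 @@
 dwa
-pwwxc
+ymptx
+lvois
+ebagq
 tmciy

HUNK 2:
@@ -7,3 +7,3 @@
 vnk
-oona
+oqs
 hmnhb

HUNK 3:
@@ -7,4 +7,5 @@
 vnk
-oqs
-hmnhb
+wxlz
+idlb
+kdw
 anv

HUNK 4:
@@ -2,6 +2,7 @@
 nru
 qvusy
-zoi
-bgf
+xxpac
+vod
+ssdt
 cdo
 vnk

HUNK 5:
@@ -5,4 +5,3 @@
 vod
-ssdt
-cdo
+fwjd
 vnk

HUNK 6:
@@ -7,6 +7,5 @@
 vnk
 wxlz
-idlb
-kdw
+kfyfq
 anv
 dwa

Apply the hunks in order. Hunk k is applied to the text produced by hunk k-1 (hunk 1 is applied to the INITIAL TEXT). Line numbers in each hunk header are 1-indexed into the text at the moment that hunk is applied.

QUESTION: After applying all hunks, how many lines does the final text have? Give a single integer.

Hunk 1: at line 11 remove [pwwxc] add [ymptx,lvois,ebagq] -> 15 lines: iwt nru qvusy zoi bgf cdo vnk oona hmnhb anv dwa ymptx lvois ebagq tmciy
Hunk 2: at line 7 remove [oona] add [oqs] -> 15 lines: iwt nru qvusy zoi bgf cdo vnk oqs hmnhb anv dwa ymptx lvois ebagq tmciy
Hunk 3: at line 7 remove [oqs,hmnhb] add [wxlz,idlb,kdw] -> 16 lines: iwt nru qvusy zoi bgf cdo vnk wxlz idlb kdw anv dwa ymptx lvois ebagq tmciy
Hunk 4: at line 2 remove [zoi,bgf] add [xxpac,vod,ssdt] -> 17 lines: iwt nru qvusy xxpac vod ssdt cdo vnk wxlz idlb kdw anv dwa ymptx lvois ebagq tmciy
Hunk 5: at line 5 remove [ssdt,cdo] add [fwjd] -> 16 lines: iwt nru qvusy xxpac vod fwjd vnk wxlz idlb kdw anv dwa ymptx lvois ebagq tmciy
Hunk 6: at line 7 remove [idlb,kdw] add [kfyfq] -> 15 lines: iwt nru qvusy xxpac vod fwjd vnk wxlz kfyfq anv dwa ymptx lvois ebagq tmciy
Final line count: 15

Answer: 15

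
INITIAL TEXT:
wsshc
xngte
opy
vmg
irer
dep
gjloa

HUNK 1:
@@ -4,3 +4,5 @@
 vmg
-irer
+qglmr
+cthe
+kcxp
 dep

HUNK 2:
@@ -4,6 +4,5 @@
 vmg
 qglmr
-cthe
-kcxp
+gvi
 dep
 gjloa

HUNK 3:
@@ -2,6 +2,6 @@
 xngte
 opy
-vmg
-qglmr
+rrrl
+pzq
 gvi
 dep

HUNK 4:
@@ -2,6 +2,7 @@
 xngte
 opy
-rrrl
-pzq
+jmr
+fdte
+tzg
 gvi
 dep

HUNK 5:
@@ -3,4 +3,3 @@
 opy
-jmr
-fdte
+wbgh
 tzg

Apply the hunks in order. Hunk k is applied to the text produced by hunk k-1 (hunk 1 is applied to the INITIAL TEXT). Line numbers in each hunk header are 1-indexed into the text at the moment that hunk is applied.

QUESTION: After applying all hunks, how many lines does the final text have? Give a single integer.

Hunk 1: at line 4 remove [irer] add [qglmr,cthe,kcxp] -> 9 lines: wsshc xngte opy vmg qglmr cthe kcxp dep gjloa
Hunk 2: at line 4 remove [cthe,kcxp] add [gvi] -> 8 lines: wsshc xngte opy vmg qglmr gvi dep gjloa
Hunk 3: at line 2 remove [vmg,qglmr] add [rrrl,pzq] -> 8 lines: wsshc xngte opy rrrl pzq gvi dep gjloa
Hunk 4: at line 2 remove [rrrl,pzq] add [jmr,fdte,tzg] -> 9 lines: wsshc xngte opy jmr fdte tzg gvi dep gjloa
Hunk 5: at line 3 remove [jmr,fdte] add [wbgh] -> 8 lines: wsshc xngte opy wbgh tzg gvi dep gjloa
Final line count: 8

Answer: 8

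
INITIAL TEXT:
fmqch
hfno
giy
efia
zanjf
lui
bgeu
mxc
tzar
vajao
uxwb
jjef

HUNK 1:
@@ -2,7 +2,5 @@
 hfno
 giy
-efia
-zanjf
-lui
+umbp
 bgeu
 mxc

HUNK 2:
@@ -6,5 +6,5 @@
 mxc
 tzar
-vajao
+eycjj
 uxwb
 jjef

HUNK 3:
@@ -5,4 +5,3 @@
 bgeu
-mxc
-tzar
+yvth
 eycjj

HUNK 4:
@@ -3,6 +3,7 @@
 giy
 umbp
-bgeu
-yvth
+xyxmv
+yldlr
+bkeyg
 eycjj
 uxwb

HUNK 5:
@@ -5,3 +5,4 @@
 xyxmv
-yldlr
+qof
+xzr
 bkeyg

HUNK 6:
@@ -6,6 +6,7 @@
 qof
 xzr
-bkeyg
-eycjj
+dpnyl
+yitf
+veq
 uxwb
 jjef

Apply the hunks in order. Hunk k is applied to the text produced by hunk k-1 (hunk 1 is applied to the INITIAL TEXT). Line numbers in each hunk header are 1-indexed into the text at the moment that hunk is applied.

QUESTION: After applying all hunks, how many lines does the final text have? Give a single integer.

Hunk 1: at line 2 remove [efia,zanjf,lui] add [umbp] -> 10 lines: fmqch hfno giy umbp bgeu mxc tzar vajao uxwb jjef
Hunk 2: at line 6 remove [vajao] add [eycjj] -> 10 lines: fmqch hfno giy umbp bgeu mxc tzar eycjj uxwb jjef
Hunk 3: at line 5 remove [mxc,tzar] add [yvth] -> 9 lines: fmqch hfno giy umbp bgeu yvth eycjj uxwb jjef
Hunk 4: at line 3 remove [bgeu,yvth] add [xyxmv,yldlr,bkeyg] -> 10 lines: fmqch hfno giy umbp xyxmv yldlr bkeyg eycjj uxwb jjef
Hunk 5: at line 5 remove [yldlr] add [qof,xzr] -> 11 lines: fmqch hfno giy umbp xyxmv qof xzr bkeyg eycjj uxwb jjef
Hunk 6: at line 6 remove [bkeyg,eycjj] add [dpnyl,yitf,veq] -> 12 lines: fmqch hfno giy umbp xyxmv qof xzr dpnyl yitf veq uxwb jjef
Final line count: 12

Answer: 12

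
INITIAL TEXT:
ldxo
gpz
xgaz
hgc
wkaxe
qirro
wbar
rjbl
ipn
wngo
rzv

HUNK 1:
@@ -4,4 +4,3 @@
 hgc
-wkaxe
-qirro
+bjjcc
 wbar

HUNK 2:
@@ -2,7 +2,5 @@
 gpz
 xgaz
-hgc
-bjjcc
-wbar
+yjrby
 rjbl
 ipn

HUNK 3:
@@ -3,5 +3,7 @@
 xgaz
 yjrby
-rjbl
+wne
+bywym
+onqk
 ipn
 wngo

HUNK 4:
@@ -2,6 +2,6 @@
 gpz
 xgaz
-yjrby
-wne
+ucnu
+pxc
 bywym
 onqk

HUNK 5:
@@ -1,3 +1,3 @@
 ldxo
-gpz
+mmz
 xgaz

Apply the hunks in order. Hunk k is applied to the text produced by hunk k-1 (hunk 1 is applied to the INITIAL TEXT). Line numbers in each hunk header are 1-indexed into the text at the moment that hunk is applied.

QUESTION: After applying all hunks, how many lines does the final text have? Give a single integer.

Hunk 1: at line 4 remove [wkaxe,qirro] add [bjjcc] -> 10 lines: ldxo gpz xgaz hgc bjjcc wbar rjbl ipn wngo rzv
Hunk 2: at line 2 remove [hgc,bjjcc,wbar] add [yjrby] -> 8 lines: ldxo gpz xgaz yjrby rjbl ipn wngo rzv
Hunk 3: at line 3 remove [rjbl] add [wne,bywym,onqk] -> 10 lines: ldxo gpz xgaz yjrby wne bywym onqk ipn wngo rzv
Hunk 4: at line 2 remove [yjrby,wne] add [ucnu,pxc] -> 10 lines: ldxo gpz xgaz ucnu pxc bywym onqk ipn wngo rzv
Hunk 5: at line 1 remove [gpz] add [mmz] -> 10 lines: ldxo mmz xgaz ucnu pxc bywym onqk ipn wngo rzv
Final line count: 10

Answer: 10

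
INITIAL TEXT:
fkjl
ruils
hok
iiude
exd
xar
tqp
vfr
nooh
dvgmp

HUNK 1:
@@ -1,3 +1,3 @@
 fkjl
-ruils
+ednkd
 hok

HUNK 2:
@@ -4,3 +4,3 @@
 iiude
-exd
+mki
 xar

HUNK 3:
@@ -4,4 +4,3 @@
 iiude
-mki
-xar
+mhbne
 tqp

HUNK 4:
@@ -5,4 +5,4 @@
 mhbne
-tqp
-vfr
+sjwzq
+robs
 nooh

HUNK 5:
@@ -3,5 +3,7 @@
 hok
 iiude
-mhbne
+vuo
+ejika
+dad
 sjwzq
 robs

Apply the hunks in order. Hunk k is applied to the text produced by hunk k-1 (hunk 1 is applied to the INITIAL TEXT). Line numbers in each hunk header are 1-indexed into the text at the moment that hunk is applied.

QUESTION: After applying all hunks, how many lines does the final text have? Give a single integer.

Answer: 11

Derivation:
Hunk 1: at line 1 remove [ruils] add [ednkd] -> 10 lines: fkjl ednkd hok iiude exd xar tqp vfr nooh dvgmp
Hunk 2: at line 4 remove [exd] add [mki] -> 10 lines: fkjl ednkd hok iiude mki xar tqp vfr nooh dvgmp
Hunk 3: at line 4 remove [mki,xar] add [mhbne] -> 9 lines: fkjl ednkd hok iiude mhbne tqp vfr nooh dvgmp
Hunk 4: at line 5 remove [tqp,vfr] add [sjwzq,robs] -> 9 lines: fkjl ednkd hok iiude mhbne sjwzq robs nooh dvgmp
Hunk 5: at line 3 remove [mhbne] add [vuo,ejika,dad] -> 11 lines: fkjl ednkd hok iiude vuo ejika dad sjwzq robs nooh dvgmp
Final line count: 11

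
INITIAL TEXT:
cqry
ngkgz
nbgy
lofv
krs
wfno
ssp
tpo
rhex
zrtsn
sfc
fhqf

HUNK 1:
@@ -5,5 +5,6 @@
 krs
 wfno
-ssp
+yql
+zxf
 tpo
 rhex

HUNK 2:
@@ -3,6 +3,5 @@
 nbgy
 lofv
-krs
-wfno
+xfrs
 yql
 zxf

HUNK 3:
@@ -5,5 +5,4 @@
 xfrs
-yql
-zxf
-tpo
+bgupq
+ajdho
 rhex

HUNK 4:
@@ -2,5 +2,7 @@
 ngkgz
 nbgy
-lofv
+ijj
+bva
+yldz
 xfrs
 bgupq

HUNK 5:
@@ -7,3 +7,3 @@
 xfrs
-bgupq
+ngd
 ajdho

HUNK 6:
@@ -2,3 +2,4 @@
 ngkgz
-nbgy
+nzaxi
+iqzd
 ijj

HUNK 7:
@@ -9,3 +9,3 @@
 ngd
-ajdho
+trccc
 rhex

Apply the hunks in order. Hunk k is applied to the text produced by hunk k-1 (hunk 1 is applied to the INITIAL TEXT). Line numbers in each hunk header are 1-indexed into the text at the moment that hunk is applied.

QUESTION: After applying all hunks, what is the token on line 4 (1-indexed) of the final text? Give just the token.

Answer: iqzd

Derivation:
Hunk 1: at line 5 remove [ssp] add [yql,zxf] -> 13 lines: cqry ngkgz nbgy lofv krs wfno yql zxf tpo rhex zrtsn sfc fhqf
Hunk 2: at line 3 remove [krs,wfno] add [xfrs] -> 12 lines: cqry ngkgz nbgy lofv xfrs yql zxf tpo rhex zrtsn sfc fhqf
Hunk 3: at line 5 remove [yql,zxf,tpo] add [bgupq,ajdho] -> 11 lines: cqry ngkgz nbgy lofv xfrs bgupq ajdho rhex zrtsn sfc fhqf
Hunk 4: at line 2 remove [lofv] add [ijj,bva,yldz] -> 13 lines: cqry ngkgz nbgy ijj bva yldz xfrs bgupq ajdho rhex zrtsn sfc fhqf
Hunk 5: at line 7 remove [bgupq] add [ngd] -> 13 lines: cqry ngkgz nbgy ijj bva yldz xfrs ngd ajdho rhex zrtsn sfc fhqf
Hunk 6: at line 2 remove [nbgy] add [nzaxi,iqzd] -> 14 lines: cqry ngkgz nzaxi iqzd ijj bva yldz xfrs ngd ajdho rhex zrtsn sfc fhqf
Hunk 7: at line 9 remove [ajdho] add [trccc] -> 14 lines: cqry ngkgz nzaxi iqzd ijj bva yldz xfrs ngd trccc rhex zrtsn sfc fhqf
Final line 4: iqzd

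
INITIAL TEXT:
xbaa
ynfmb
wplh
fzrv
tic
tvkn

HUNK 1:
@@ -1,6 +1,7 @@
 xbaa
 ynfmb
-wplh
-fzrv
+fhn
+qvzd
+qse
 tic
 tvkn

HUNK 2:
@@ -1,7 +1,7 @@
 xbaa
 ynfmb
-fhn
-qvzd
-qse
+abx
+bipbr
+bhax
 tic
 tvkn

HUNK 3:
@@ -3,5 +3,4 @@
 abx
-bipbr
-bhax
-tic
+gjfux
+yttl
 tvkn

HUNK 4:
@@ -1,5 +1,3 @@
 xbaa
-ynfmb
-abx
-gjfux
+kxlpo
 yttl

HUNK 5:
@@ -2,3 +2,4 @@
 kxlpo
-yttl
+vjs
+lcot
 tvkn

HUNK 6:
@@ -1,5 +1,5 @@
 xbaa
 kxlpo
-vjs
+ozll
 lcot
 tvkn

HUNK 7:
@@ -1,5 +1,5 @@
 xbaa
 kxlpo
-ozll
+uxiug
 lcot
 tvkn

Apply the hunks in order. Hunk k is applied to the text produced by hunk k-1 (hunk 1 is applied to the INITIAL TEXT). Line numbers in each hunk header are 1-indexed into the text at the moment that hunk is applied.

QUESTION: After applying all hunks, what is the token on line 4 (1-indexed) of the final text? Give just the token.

Hunk 1: at line 1 remove [wplh,fzrv] add [fhn,qvzd,qse] -> 7 lines: xbaa ynfmb fhn qvzd qse tic tvkn
Hunk 2: at line 1 remove [fhn,qvzd,qse] add [abx,bipbr,bhax] -> 7 lines: xbaa ynfmb abx bipbr bhax tic tvkn
Hunk 3: at line 3 remove [bipbr,bhax,tic] add [gjfux,yttl] -> 6 lines: xbaa ynfmb abx gjfux yttl tvkn
Hunk 4: at line 1 remove [ynfmb,abx,gjfux] add [kxlpo] -> 4 lines: xbaa kxlpo yttl tvkn
Hunk 5: at line 2 remove [yttl] add [vjs,lcot] -> 5 lines: xbaa kxlpo vjs lcot tvkn
Hunk 6: at line 1 remove [vjs] add [ozll] -> 5 lines: xbaa kxlpo ozll lcot tvkn
Hunk 7: at line 1 remove [ozll] add [uxiug] -> 5 lines: xbaa kxlpo uxiug lcot tvkn
Final line 4: lcot

Answer: lcot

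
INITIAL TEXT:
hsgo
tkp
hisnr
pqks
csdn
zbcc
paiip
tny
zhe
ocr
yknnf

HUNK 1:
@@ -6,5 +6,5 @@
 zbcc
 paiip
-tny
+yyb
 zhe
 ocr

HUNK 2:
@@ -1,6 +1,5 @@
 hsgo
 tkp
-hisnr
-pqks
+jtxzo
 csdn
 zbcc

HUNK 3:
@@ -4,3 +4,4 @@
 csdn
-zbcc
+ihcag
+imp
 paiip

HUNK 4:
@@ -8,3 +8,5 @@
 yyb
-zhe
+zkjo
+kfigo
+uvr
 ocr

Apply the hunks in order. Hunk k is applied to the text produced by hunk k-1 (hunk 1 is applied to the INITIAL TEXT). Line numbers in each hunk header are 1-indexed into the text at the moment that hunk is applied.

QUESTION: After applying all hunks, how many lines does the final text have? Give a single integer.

Hunk 1: at line 6 remove [tny] add [yyb] -> 11 lines: hsgo tkp hisnr pqks csdn zbcc paiip yyb zhe ocr yknnf
Hunk 2: at line 1 remove [hisnr,pqks] add [jtxzo] -> 10 lines: hsgo tkp jtxzo csdn zbcc paiip yyb zhe ocr yknnf
Hunk 3: at line 4 remove [zbcc] add [ihcag,imp] -> 11 lines: hsgo tkp jtxzo csdn ihcag imp paiip yyb zhe ocr yknnf
Hunk 4: at line 8 remove [zhe] add [zkjo,kfigo,uvr] -> 13 lines: hsgo tkp jtxzo csdn ihcag imp paiip yyb zkjo kfigo uvr ocr yknnf
Final line count: 13

Answer: 13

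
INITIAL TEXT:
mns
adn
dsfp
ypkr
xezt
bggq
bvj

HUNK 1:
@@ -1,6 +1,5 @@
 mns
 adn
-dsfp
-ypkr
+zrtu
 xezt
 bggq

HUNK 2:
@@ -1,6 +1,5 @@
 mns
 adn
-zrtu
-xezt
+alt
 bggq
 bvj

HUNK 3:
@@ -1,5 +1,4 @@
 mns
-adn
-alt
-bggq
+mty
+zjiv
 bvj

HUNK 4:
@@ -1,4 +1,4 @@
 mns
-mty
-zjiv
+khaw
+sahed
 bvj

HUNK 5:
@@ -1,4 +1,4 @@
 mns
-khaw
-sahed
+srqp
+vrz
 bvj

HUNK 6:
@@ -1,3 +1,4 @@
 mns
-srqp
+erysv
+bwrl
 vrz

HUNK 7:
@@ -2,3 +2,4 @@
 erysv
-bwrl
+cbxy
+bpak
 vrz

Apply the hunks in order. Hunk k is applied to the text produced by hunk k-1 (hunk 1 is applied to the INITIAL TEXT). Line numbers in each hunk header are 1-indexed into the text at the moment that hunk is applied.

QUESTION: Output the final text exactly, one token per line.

Hunk 1: at line 1 remove [dsfp,ypkr] add [zrtu] -> 6 lines: mns adn zrtu xezt bggq bvj
Hunk 2: at line 1 remove [zrtu,xezt] add [alt] -> 5 lines: mns adn alt bggq bvj
Hunk 3: at line 1 remove [adn,alt,bggq] add [mty,zjiv] -> 4 lines: mns mty zjiv bvj
Hunk 4: at line 1 remove [mty,zjiv] add [khaw,sahed] -> 4 lines: mns khaw sahed bvj
Hunk 5: at line 1 remove [khaw,sahed] add [srqp,vrz] -> 4 lines: mns srqp vrz bvj
Hunk 6: at line 1 remove [srqp] add [erysv,bwrl] -> 5 lines: mns erysv bwrl vrz bvj
Hunk 7: at line 2 remove [bwrl] add [cbxy,bpak] -> 6 lines: mns erysv cbxy bpak vrz bvj

Answer: mns
erysv
cbxy
bpak
vrz
bvj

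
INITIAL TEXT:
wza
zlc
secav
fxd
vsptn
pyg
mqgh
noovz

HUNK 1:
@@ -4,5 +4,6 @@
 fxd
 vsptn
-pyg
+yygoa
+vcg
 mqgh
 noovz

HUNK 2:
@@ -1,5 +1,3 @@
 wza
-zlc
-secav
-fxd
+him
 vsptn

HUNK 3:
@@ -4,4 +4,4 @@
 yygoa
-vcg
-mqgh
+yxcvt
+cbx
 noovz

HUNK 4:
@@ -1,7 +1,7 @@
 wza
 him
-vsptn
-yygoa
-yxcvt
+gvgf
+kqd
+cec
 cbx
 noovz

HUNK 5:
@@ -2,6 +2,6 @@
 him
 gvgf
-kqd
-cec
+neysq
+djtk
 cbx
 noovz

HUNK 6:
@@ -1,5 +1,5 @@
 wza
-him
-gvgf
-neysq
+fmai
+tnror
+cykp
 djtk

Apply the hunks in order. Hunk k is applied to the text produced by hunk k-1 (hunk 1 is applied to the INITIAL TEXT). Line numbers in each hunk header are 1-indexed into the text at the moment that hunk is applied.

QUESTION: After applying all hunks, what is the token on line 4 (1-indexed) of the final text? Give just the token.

Hunk 1: at line 4 remove [pyg] add [yygoa,vcg] -> 9 lines: wza zlc secav fxd vsptn yygoa vcg mqgh noovz
Hunk 2: at line 1 remove [zlc,secav,fxd] add [him] -> 7 lines: wza him vsptn yygoa vcg mqgh noovz
Hunk 3: at line 4 remove [vcg,mqgh] add [yxcvt,cbx] -> 7 lines: wza him vsptn yygoa yxcvt cbx noovz
Hunk 4: at line 1 remove [vsptn,yygoa,yxcvt] add [gvgf,kqd,cec] -> 7 lines: wza him gvgf kqd cec cbx noovz
Hunk 5: at line 2 remove [kqd,cec] add [neysq,djtk] -> 7 lines: wza him gvgf neysq djtk cbx noovz
Hunk 6: at line 1 remove [him,gvgf,neysq] add [fmai,tnror,cykp] -> 7 lines: wza fmai tnror cykp djtk cbx noovz
Final line 4: cykp

Answer: cykp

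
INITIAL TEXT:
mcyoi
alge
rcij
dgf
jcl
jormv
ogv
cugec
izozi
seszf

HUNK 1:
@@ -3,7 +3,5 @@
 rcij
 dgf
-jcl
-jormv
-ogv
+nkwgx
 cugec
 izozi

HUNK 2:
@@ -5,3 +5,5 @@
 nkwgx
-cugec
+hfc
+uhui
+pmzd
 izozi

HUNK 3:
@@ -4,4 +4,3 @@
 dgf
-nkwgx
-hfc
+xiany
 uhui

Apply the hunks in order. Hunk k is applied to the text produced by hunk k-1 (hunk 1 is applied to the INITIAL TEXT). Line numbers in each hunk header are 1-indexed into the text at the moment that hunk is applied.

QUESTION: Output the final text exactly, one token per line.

Answer: mcyoi
alge
rcij
dgf
xiany
uhui
pmzd
izozi
seszf

Derivation:
Hunk 1: at line 3 remove [jcl,jormv,ogv] add [nkwgx] -> 8 lines: mcyoi alge rcij dgf nkwgx cugec izozi seszf
Hunk 2: at line 5 remove [cugec] add [hfc,uhui,pmzd] -> 10 lines: mcyoi alge rcij dgf nkwgx hfc uhui pmzd izozi seszf
Hunk 3: at line 4 remove [nkwgx,hfc] add [xiany] -> 9 lines: mcyoi alge rcij dgf xiany uhui pmzd izozi seszf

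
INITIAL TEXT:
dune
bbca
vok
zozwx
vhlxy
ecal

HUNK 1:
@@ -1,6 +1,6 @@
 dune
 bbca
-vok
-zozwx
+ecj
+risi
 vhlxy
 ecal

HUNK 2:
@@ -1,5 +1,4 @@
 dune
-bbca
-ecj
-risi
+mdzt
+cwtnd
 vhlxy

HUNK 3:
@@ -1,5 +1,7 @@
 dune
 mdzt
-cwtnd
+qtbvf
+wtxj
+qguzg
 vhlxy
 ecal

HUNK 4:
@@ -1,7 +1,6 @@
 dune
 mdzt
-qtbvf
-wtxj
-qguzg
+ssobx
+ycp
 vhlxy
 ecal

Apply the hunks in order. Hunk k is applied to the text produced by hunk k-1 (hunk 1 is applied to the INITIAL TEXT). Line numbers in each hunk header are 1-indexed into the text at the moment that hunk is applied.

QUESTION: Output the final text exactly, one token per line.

Answer: dune
mdzt
ssobx
ycp
vhlxy
ecal

Derivation:
Hunk 1: at line 1 remove [vok,zozwx] add [ecj,risi] -> 6 lines: dune bbca ecj risi vhlxy ecal
Hunk 2: at line 1 remove [bbca,ecj,risi] add [mdzt,cwtnd] -> 5 lines: dune mdzt cwtnd vhlxy ecal
Hunk 3: at line 1 remove [cwtnd] add [qtbvf,wtxj,qguzg] -> 7 lines: dune mdzt qtbvf wtxj qguzg vhlxy ecal
Hunk 4: at line 1 remove [qtbvf,wtxj,qguzg] add [ssobx,ycp] -> 6 lines: dune mdzt ssobx ycp vhlxy ecal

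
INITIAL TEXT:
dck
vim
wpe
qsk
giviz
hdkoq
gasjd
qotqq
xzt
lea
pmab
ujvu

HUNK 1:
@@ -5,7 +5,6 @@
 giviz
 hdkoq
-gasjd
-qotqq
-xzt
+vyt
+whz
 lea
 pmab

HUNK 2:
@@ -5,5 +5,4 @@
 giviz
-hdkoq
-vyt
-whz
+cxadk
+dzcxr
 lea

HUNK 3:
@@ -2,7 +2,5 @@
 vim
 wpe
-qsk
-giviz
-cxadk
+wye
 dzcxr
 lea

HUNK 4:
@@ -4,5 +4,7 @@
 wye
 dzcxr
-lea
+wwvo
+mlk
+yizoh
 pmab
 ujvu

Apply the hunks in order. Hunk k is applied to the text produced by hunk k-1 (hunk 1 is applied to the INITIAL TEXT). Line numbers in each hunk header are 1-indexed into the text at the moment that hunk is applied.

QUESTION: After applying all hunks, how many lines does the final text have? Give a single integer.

Answer: 10

Derivation:
Hunk 1: at line 5 remove [gasjd,qotqq,xzt] add [vyt,whz] -> 11 lines: dck vim wpe qsk giviz hdkoq vyt whz lea pmab ujvu
Hunk 2: at line 5 remove [hdkoq,vyt,whz] add [cxadk,dzcxr] -> 10 lines: dck vim wpe qsk giviz cxadk dzcxr lea pmab ujvu
Hunk 3: at line 2 remove [qsk,giviz,cxadk] add [wye] -> 8 lines: dck vim wpe wye dzcxr lea pmab ujvu
Hunk 4: at line 4 remove [lea] add [wwvo,mlk,yizoh] -> 10 lines: dck vim wpe wye dzcxr wwvo mlk yizoh pmab ujvu
Final line count: 10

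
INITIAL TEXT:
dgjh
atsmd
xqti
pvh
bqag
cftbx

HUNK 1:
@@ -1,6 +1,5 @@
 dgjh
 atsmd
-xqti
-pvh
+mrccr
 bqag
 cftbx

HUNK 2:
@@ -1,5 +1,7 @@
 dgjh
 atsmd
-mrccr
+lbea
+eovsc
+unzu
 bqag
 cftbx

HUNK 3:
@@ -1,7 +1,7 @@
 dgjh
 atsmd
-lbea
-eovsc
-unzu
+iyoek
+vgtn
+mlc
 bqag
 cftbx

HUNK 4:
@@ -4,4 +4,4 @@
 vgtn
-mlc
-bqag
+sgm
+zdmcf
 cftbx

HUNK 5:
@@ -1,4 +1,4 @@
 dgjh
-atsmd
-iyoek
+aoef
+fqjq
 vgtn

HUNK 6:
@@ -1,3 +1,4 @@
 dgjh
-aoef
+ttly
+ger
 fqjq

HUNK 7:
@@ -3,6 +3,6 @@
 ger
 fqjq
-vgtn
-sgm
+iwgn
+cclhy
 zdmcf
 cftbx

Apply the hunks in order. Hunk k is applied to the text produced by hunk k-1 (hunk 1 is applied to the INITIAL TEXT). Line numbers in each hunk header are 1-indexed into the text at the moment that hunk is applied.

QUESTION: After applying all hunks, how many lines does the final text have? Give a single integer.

Hunk 1: at line 1 remove [xqti,pvh] add [mrccr] -> 5 lines: dgjh atsmd mrccr bqag cftbx
Hunk 2: at line 1 remove [mrccr] add [lbea,eovsc,unzu] -> 7 lines: dgjh atsmd lbea eovsc unzu bqag cftbx
Hunk 3: at line 1 remove [lbea,eovsc,unzu] add [iyoek,vgtn,mlc] -> 7 lines: dgjh atsmd iyoek vgtn mlc bqag cftbx
Hunk 4: at line 4 remove [mlc,bqag] add [sgm,zdmcf] -> 7 lines: dgjh atsmd iyoek vgtn sgm zdmcf cftbx
Hunk 5: at line 1 remove [atsmd,iyoek] add [aoef,fqjq] -> 7 lines: dgjh aoef fqjq vgtn sgm zdmcf cftbx
Hunk 6: at line 1 remove [aoef] add [ttly,ger] -> 8 lines: dgjh ttly ger fqjq vgtn sgm zdmcf cftbx
Hunk 7: at line 3 remove [vgtn,sgm] add [iwgn,cclhy] -> 8 lines: dgjh ttly ger fqjq iwgn cclhy zdmcf cftbx
Final line count: 8

Answer: 8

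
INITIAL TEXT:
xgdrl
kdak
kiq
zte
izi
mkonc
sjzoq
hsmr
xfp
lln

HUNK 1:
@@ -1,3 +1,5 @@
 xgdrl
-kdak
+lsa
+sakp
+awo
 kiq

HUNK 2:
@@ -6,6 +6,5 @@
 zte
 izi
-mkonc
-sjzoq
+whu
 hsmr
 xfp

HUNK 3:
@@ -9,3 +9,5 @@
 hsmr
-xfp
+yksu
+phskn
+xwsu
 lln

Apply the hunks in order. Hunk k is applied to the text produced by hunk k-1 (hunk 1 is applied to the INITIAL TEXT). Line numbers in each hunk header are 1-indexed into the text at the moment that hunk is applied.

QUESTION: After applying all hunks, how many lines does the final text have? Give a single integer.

Answer: 13

Derivation:
Hunk 1: at line 1 remove [kdak] add [lsa,sakp,awo] -> 12 lines: xgdrl lsa sakp awo kiq zte izi mkonc sjzoq hsmr xfp lln
Hunk 2: at line 6 remove [mkonc,sjzoq] add [whu] -> 11 lines: xgdrl lsa sakp awo kiq zte izi whu hsmr xfp lln
Hunk 3: at line 9 remove [xfp] add [yksu,phskn,xwsu] -> 13 lines: xgdrl lsa sakp awo kiq zte izi whu hsmr yksu phskn xwsu lln
Final line count: 13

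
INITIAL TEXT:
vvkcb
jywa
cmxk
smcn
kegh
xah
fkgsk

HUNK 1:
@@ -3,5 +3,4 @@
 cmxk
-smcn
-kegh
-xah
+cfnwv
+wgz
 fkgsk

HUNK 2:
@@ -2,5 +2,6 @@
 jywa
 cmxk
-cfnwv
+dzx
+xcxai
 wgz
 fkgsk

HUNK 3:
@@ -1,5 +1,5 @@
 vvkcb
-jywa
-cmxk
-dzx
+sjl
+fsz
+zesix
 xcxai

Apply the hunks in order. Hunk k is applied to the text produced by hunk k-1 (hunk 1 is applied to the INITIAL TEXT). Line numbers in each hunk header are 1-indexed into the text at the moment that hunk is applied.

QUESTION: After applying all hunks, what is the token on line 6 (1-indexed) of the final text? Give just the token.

Answer: wgz

Derivation:
Hunk 1: at line 3 remove [smcn,kegh,xah] add [cfnwv,wgz] -> 6 lines: vvkcb jywa cmxk cfnwv wgz fkgsk
Hunk 2: at line 2 remove [cfnwv] add [dzx,xcxai] -> 7 lines: vvkcb jywa cmxk dzx xcxai wgz fkgsk
Hunk 3: at line 1 remove [jywa,cmxk,dzx] add [sjl,fsz,zesix] -> 7 lines: vvkcb sjl fsz zesix xcxai wgz fkgsk
Final line 6: wgz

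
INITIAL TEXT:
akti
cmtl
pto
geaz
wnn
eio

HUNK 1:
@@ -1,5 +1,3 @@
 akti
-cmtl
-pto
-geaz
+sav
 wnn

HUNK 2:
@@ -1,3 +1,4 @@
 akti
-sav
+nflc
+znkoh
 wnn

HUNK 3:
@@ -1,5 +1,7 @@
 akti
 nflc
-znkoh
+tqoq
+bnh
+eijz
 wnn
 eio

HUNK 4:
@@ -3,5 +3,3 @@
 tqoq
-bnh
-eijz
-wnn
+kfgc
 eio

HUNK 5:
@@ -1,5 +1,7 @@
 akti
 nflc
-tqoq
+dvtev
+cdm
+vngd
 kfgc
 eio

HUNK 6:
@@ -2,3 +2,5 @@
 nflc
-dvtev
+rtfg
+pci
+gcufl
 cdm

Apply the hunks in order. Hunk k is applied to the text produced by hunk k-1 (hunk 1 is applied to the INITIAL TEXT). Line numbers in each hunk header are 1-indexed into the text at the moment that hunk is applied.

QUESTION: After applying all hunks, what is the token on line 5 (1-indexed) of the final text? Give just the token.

Hunk 1: at line 1 remove [cmtl,pto,geaz] add [sav] -> 4 lines: akti sav wnn eio
Hunk 2: at line 1 remove [sav] add [nflc,znkoh] -> 5 lines: akti nflc znkoh wnn eio
Hunk 3: at line 1 remove [znkoh] add [tqoq,bnh,eijz] -> 7 lines: akti nflc tqoq bnh eijz wnn eio
Hunk 4: at line 3 remove [bnh,eijz,wnn] add [kfgc] -> 5 lines: akti nflc tqoq kfgc eio
Hunk 5: at line 1 remove [tqoq] add [dvtev,cdm,vngd] -> 7 lines: akti nflc dvtev cdm vngd kfgc eio
Hunk 6: at line 2 remove [dvtev] add [rtfg,pci,gcufl] -> 9 lines: akti nflc rtfg pci gcufl cdm vngd kfgc eio
Final line 5: gcufl

Answer: gcufl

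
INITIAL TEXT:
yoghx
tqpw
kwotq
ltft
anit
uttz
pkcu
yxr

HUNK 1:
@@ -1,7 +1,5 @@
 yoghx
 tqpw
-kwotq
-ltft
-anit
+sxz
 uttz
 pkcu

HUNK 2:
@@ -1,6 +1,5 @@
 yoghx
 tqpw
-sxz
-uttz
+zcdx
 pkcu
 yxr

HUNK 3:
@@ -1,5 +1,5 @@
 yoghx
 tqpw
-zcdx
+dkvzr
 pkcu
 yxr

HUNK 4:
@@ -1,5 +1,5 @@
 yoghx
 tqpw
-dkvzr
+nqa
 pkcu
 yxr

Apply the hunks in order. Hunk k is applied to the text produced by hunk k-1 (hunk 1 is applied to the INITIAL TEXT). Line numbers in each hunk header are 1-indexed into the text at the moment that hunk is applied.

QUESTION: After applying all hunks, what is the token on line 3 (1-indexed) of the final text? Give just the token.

Answer: nqa

Derivation:
Hunk 1: at line 1 remove [kwotq,ltft,anit] add [sxz] -> 6 lines: yoghx tqpw sxz uttz pkcu yxr
Hunk 2: at line 1 remove [sxz,uttz] add [zcdx] -> 5 lines: yoghx tqpw zcdx pkcu yxr
Hunk 3: at line 1 remove [zcdx] add [dkvzr] -> 5 lines: yoghx tqpw dkvzr pkcu yxr
Hunk 4: at line 1 remove [dkvzr] add [nqa] -> 5 lines: yoghx tqpw nqa pkcu yxr
Final line 3: nqa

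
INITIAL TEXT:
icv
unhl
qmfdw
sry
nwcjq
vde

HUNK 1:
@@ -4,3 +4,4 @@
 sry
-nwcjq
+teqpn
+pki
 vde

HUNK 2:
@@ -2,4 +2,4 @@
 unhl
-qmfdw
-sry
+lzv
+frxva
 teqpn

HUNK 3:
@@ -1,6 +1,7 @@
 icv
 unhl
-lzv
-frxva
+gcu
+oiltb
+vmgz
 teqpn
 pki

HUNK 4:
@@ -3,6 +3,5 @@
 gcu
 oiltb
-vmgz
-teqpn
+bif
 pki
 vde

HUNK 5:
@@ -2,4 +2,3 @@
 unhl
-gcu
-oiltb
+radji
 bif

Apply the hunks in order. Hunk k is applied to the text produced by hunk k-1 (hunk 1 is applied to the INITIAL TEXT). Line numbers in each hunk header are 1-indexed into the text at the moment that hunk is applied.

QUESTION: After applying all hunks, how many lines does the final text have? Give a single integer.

Hunk 1: at line 4 remove [nwcjq] add [teqpn,pki] -> 7 lines: icv unhl qmfdw sry teqpn pki vde
Hunk 2: at line 2 remove [qmfdw,sry] add [lzv,frxva] -> 7 lines: icv unhl lzv frxva teqpn pki vde
Hunk 3: at line 1 remove [lzv,frxva] add [gcu,oiltb,vmgz] -> 8 lines: icv unhl gcu oiltb vmgz teqpn pki vde
Hunk 4: at line 3 remove [vmgz,teqpn] add [bif] -> 7 lines: icv unhl gcu oiltb bif pki vde
Hunk 5: at line 2 remove [gcu,oiltb] add [radji] -> 6 lines: icv unhl radji bif pki vde
Final line count: 6

Answer: 6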